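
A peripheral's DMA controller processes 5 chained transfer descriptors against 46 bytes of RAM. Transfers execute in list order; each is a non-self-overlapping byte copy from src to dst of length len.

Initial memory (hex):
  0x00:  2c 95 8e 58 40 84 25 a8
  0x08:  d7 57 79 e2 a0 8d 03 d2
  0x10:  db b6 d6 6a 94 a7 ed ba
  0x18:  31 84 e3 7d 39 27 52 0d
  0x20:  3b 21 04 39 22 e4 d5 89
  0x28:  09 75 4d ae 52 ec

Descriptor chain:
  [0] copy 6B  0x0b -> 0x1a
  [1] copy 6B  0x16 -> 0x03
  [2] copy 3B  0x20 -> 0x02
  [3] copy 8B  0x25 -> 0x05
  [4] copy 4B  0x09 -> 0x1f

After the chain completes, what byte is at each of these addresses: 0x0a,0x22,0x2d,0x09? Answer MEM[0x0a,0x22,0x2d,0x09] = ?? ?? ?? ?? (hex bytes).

#0 dst[0x1a+6] := {0xe2,0xa0,0x8d,0x03,0xd2,0xdb}
#1 dst[0x03+6] := {0xed,0xba,0x31,0x84,0xe2,0xa0}
#2 dst[0x02+3] := {0x3b,0x21,0x04}
#3 dst[0x05+8] := {0xe4,0xd5,0x89,0x09,0x75,0x4d,0xae,0x52}
#4 dst[0x1f+4] := {0x75,0x4d,0xae,0x52}
query mem[0x0a]=0x4d, mem[0x22]=0x52, mem[0x2d]=0xec, mem[0x09]=0x75

MEM[0x0a,0x22,0x2d,0x09] = 4d 52 ec 75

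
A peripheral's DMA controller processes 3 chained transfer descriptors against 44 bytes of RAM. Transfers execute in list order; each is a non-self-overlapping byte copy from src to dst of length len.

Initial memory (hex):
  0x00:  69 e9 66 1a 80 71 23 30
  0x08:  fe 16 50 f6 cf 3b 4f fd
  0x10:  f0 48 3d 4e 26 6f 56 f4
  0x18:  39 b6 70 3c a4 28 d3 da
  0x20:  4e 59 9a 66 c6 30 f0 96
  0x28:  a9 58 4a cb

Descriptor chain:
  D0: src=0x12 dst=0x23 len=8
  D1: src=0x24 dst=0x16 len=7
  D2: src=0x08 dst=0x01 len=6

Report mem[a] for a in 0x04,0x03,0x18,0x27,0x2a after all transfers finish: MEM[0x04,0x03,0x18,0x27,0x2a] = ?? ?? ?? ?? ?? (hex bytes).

MEM[0x04,0x03,0x18,0x27,0x2a] = f6 50 6f 56 b6

  after D0: wrote 8B at 0x23 = 3d4e266f56f439b6
  after D1: wrote 7B at 0x16 = 4e266f56f439b6
  after D2: wrote 6B at 0x01 = fe1650f6cf3b
query mem[0x04]=0xf6, mem[0x03]=0x50, mem[0x18]=0x6f, mem[0x27]=0x56, mem[0x2a]=0xb6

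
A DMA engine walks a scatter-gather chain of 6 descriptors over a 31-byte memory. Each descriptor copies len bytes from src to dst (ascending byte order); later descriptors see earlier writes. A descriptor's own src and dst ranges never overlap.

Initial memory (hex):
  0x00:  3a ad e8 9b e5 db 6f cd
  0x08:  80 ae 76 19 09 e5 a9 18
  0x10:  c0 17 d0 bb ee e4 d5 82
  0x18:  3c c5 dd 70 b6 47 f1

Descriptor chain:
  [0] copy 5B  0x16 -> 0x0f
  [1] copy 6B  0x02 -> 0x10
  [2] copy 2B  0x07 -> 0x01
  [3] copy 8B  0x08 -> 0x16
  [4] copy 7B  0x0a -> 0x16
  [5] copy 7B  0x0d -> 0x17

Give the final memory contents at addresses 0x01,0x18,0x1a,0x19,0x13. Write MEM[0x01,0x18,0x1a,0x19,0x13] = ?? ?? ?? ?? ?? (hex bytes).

  after D0: wrote 5B at 0x0f = d5823cc5dd
  after D1: wrote 6B at 0x10 = e89be5db6fcd
  after D2: wrote 2B at 0x01 = cd80
  after D3: wrote 8B at 0x16 = 80ae761909e5a9d5
  after D4: wrote 7B at 0x16 = 761909e5a9d5e8
  after D5: wrote 7B at 0x17 = e5a9d5e89be5db
query mem[0x01]=0xcd, mem[0x18]=0xa9, mem[0x1a]=0xe8, mem[0x19]=0xd5, mem[0x13]=0xdb

MEM[0x01,0x18,0x1a,0x19,0x13] = cd a9 e8 d5 db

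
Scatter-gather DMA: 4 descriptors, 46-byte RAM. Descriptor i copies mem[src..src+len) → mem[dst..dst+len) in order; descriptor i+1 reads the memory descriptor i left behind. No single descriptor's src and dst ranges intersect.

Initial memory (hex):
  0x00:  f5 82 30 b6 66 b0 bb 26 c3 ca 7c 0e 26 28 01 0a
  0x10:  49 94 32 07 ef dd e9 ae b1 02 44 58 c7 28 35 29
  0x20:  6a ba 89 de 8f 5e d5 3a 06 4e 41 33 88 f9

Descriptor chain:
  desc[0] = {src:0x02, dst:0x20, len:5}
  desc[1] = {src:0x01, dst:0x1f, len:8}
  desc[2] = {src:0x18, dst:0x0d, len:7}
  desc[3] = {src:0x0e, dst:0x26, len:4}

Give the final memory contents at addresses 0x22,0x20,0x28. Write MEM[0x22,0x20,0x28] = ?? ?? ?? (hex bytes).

D0: mem[0x20..0x24] <- [30 b6 66 b0 bb]
D1: mem[0x1f..0x26] <- [82 30 b6 66 b0 bb 26 c3]
D2: mem[0x0d..0x13] <- [b1 02 44 58 c7 28 35]
D3: mem[0x26..0x29] <- [02 44 58 c7]
query mem[0x22]=0x66, mem[0x20]=0x30, mem[0x28]=0x58

MEM[0x22,0x20,0x28] = 66 30 58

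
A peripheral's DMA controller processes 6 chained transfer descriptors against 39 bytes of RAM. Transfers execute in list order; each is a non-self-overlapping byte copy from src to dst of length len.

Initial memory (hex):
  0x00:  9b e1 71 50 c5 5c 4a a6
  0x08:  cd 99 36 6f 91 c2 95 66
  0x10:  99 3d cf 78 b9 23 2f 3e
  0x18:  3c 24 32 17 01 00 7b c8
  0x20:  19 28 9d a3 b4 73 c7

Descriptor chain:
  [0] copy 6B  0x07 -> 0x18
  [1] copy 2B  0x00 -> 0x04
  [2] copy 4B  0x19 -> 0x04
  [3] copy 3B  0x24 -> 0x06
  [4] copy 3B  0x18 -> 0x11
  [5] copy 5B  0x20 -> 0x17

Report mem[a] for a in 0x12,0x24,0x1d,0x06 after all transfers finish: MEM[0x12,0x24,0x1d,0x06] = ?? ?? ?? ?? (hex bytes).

MEM[0x12,0x24,0x1d,0x06] = cd b4 91 b4

[0] 0x07->0x18 len=6 : a6 cd 99 36 6f 91
[1] 0x00->0x04 len=2 : 9b e1
[2] 0x19->0x04 len=4 : cd 99 36 6f
[3] 0x24->0x06 len=3 : b4 73 c7
[4] 0x18->0x11 len=3 : a6 cd 99
[5] 0x20->0x17 len=5 : 19 28 9d a3 b4
query mem[0x12]=0xcd, mem[0x24]=0xb4, mem[0x1d]=0x91, mem[0x06]=0xb4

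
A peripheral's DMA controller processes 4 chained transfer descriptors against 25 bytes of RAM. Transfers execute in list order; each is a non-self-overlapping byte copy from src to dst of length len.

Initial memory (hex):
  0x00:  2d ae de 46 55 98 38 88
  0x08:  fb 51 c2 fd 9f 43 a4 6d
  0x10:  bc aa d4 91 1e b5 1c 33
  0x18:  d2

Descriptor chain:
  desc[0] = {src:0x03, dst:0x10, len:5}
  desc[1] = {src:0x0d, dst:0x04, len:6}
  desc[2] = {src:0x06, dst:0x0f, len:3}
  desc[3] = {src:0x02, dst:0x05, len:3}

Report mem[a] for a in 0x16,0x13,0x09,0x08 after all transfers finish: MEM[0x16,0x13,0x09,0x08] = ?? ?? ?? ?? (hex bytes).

MEM[0x16,0x13,0x09,0x08] = 1c 38 98 55

#0 dst[0x10+5] := {0x46,0x55,0x98,0x38,0x88}
#1 dst[0x04+6] := {0x43,0xa4,0x6d,0x46,0x55,0x98}
#2 dst[0x0f+3] := {0x6d,0x46,0x55}
#3 dst[0x05+3] := {0xde,0x46,0x43}
query mem[0x16]=0x1c, mem[0x13]=0x38, mem[0x09]=0x98, mem[0x08]=0x55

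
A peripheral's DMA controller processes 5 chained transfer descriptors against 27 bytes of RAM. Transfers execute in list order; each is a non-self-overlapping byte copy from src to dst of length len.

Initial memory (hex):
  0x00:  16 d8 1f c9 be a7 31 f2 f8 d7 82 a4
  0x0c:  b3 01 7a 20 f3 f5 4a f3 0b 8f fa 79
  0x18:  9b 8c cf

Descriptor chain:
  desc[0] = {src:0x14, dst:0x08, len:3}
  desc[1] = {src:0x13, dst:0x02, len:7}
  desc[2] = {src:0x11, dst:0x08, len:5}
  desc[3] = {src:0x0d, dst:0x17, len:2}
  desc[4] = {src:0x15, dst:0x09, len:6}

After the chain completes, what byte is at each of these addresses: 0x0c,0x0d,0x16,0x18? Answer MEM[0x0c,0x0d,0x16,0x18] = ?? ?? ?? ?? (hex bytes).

MEM[0x0c,0x0d,0x16,0x18] = 7a 8c fa 7a

#0 dst[0x08+3] := {0x0b,0x8f,0xfa}
#1 dst[0x02+7] := {0xf3,0x0b,0x8f,0xfa,0x79,0x9b,0x8c}
#2 dst[0x08+5] := {0xf5,0x4a,0xf3,0x0b,0x8f}
#3 dst[0x17+2] := {0x01,0x7a}
#4 dst[0x09+6] := {0x8f,0xfa,0x01,0x7a,0x8c,0xcf}
query mem[0x0c]=0x7a, mem[0x0d]=0x8c, mem[0x16]=0xfa, mem[0x18]=0x7a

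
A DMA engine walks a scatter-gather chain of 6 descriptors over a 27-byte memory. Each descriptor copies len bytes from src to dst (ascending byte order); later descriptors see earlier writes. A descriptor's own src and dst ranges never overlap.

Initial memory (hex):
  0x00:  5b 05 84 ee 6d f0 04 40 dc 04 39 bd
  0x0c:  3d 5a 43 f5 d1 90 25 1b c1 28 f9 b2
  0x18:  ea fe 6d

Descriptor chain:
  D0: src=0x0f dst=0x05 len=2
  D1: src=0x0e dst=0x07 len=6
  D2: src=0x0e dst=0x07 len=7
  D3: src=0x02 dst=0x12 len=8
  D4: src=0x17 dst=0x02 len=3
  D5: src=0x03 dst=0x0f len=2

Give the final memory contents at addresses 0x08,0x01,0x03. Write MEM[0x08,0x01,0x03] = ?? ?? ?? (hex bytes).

  after D0: wrote 2B at 0x05 = f5d1
  after D1: wrote 6B at 0x07 = 43f5d190251b
  after D2: wrote 7B at 0x07 = 43f5d190251bc1
  after D3: wrote 8B at 0x12 = 84ee6df5d143f5d1
  after D4: wrote 3B at 0x02 = 43f5d1
  after D5: wrote 2B at 0x0f = f5d1
query mem[0x08]=0xf5, mem[0x01]=0x05, mem[0x03]=0xf5

MEM[0x08,0x01,0x03] = f5 05 f5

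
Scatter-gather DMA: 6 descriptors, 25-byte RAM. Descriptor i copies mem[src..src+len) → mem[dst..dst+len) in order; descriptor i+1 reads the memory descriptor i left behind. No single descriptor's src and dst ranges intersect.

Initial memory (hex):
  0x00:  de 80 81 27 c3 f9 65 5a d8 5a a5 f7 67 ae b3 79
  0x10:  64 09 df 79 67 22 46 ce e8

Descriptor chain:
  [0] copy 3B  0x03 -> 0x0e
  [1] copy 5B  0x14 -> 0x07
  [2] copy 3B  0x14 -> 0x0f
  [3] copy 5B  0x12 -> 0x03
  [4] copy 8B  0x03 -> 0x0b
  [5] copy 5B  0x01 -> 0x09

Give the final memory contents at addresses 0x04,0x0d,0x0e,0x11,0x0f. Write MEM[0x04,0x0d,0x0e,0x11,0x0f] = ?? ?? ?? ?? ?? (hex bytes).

  after D0: wrote 3B at 0x0e = 27c3f9
  after D1: wrote 5B at 0x07 = 672246cee8
  after D2: wrote 3B at 0x0f = 672246
  after D3: wrote 5B at 0x03 = df79672246
  after D4: wrote 8B at 0x0b = df796722462246ce
  after D5: wrote 5B at 0x09 = 8081df7967
query mem[0x04]=0x79, mem[0x0d]=0x67, mem[0x0e]=0x22, mem[0x11]=0x46, mem[0x0f]=0x46

MEM[0x04,0x0d,0x0e,0x11,0x0f] = 79 67 22 46 46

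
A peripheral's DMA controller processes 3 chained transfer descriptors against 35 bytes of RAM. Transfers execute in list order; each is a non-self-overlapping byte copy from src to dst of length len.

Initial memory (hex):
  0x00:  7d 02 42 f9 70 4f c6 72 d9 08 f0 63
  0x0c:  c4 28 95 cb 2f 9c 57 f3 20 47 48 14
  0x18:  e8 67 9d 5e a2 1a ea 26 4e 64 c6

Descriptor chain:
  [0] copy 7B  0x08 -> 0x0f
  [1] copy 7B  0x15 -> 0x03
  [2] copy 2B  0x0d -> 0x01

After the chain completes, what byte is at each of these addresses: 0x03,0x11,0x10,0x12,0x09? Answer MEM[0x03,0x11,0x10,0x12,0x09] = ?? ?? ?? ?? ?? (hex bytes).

D0: mem[0x0f..0x15] <- [d9 08 f0 63 c4 28 95]
D1: mem[0x03..0x09] <- [95 48 14 e8 67 9d 5e]
D2: mem[0x01..0x02] <- [28 95]
query mem[0x03]=0x95, mem[0x11]=0xf0, mem[0x10]=0x08, mem[0x12]=0x63, mem[0x09]=0x5e

MEM[0x03,0x11,0x10,0x12,0x09] = 95 f0 08 63 5e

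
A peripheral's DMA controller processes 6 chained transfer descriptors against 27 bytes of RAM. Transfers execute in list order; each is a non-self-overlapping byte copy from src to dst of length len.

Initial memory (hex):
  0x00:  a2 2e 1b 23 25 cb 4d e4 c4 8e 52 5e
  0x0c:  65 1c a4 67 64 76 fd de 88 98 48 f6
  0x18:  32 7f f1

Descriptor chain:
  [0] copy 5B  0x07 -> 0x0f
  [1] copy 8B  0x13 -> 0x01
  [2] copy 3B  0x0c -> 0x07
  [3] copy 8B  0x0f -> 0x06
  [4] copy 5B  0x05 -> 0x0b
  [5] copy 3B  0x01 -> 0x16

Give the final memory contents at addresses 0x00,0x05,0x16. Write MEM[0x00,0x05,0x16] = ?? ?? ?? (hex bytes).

MEM[0x00,0x05,0x16] = a2 f6 5e

D0: mem[0x0f..0x13] <- [e4 c4 8e 52 5e]
D1: mem[0x01..0x08] <- [5e 88 98 48 f6 32 7f f1]
D2: mem[0x07..0x09] <- [65 1c a4]
D3: mem[0x06..0x0d] <- [e4 c4 8e 52 5e 88 98 48]
D4: mem[0x0b..0x0f] <- [f6 e4 c4 8e 52]
D5: mem[0x16..0x18] <- [5e 88 98]
query mem[0x00]=0xa2, mem[0x05]=0xf6, mem[0x16]=0x5e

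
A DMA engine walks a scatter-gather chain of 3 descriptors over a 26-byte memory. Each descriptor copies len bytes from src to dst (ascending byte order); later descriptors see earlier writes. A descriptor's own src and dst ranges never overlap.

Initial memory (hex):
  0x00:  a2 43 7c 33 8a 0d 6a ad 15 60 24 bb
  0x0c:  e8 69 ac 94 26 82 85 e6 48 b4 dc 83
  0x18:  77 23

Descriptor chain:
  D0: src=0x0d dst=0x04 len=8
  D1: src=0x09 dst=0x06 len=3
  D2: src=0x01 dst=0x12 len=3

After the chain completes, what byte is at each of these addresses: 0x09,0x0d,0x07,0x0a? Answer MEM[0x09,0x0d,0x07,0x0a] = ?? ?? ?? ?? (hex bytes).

MEM[0x09,0x0d,0x07,0x0a] = 85 69 e6 e6

[0] 0x0d->0x04 len=8 : 69 ac 94 26 82 85 e6 48
[1] 0x09->0x06 len=3 : 85 e6 48
[2] 0x01->0x12 len=3 : 43 7c 33
query mem[0x09]=0x85, mem[0x0d]=0x69, mem[0x07]=0xe6, mem[0x0a]=0xe6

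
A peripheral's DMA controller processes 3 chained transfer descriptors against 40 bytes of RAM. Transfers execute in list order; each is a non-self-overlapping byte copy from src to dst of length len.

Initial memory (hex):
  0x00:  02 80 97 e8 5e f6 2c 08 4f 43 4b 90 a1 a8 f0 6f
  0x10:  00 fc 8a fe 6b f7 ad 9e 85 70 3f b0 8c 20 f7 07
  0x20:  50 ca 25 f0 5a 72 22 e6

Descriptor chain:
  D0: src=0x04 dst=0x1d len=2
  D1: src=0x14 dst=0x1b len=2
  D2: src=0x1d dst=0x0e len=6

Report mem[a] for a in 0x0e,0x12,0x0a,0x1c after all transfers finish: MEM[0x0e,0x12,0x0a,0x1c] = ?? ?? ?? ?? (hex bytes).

MEM[0x0e,0x12,0x0a,0x1c] = 5e ca 4b f7

D0: mem[0x1d..0x1e] <- [5e f6]
D1: mem[0x1b..0x1c] <- [6b f7]
D2: mem[0x0e..0x13] <- [5e f6 07 50 ca 25]
query mem[0x0e]=0x5e, mem[0x12]=0xca, mem[0x0a]=0x4b, mem[0x1c]=0xf7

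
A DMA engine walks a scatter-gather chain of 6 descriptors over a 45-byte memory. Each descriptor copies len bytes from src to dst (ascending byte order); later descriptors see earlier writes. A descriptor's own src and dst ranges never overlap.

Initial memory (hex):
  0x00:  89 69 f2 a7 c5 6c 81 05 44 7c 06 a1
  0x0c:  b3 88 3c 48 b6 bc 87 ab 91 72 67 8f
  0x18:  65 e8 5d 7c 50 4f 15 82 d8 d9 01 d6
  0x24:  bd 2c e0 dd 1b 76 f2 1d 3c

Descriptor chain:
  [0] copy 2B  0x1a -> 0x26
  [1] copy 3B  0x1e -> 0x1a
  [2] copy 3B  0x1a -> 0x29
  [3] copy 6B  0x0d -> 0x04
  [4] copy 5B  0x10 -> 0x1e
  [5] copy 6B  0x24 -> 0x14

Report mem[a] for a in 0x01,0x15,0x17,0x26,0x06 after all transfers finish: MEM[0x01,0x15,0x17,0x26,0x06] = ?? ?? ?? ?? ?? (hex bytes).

MEM[0x01,0x15,0x17,0x26,0x06] = 69 2c 7c 5d 48

#0 dst[0x26+2] := {0x5d,0x7c}
#1 dst[0x1a+3] := {0x15,0x82,0xd8}
#2 dst[0x29+3] := {0x15,0x82,0xd8}
#3 dst[0x04+6] := {0x88,0x3c,0x48,0xb6,0xbc,0x87}
#4 dst[0x1e+5] := {0xb6,0xbc,0x87,0xab,0x91}
#5 dst[0x14+6] := {0xbd,0x2c,0x5d,0x7c,0x1b,0x15}
query mem[0x01]=0x69, mem[0x15]=0x2c, mem[0x17]=0x7c, mem[0x26]=0x5d, mem[0x06]=0x48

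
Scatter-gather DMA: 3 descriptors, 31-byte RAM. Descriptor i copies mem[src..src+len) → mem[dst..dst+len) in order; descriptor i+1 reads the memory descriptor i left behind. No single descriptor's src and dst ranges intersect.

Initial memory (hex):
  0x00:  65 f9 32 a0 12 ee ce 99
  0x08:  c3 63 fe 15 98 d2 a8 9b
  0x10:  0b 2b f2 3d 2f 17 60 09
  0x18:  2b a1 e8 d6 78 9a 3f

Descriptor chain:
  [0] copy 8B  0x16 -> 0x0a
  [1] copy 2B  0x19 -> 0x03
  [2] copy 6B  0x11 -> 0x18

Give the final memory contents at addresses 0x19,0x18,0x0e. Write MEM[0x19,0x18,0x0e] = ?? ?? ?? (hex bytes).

[0] 0x16->0x0a len=8 : 60 09 2b a1 e8 d6 78 9a
[1] 0x19->0x03 len=2 : a1 e8
[2] 0x11->0x18 len=6 : 9a f2 3d 2f 17 60
query mem[0x19]=0xf2, mem[0x18]=0x9a, mem[0x0e]=0xe8

MEM[0x19,0x18,0x0e] = f2 9a e8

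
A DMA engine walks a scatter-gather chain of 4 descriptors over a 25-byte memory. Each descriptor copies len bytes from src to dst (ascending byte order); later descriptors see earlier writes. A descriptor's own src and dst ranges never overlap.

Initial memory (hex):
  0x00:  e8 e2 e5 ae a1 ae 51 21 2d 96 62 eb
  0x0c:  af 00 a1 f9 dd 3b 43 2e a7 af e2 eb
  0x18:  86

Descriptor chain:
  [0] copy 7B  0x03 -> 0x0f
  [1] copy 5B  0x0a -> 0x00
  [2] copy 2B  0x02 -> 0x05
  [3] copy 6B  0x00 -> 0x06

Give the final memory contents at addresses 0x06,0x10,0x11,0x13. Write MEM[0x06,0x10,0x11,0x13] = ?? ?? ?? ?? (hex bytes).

MEM[0x06,0x10,0x11,0x13] = 62 a1 ae 21

[0] 0x03->0x0f len=7 : ae a1 ae 51 21 2d 96
[1] 0x0a->0x00 len=5 : 62 eb af 00 a1
[2] 0x02->0x05 len=2 : af 00
[3] 0x00->0x06 len=6 : 62 eb af 00 a1 af
query mem[0x06]=0x62, mem[0x10]=0xa1, mem[0x11]=0xae, mem[0x13]=0x21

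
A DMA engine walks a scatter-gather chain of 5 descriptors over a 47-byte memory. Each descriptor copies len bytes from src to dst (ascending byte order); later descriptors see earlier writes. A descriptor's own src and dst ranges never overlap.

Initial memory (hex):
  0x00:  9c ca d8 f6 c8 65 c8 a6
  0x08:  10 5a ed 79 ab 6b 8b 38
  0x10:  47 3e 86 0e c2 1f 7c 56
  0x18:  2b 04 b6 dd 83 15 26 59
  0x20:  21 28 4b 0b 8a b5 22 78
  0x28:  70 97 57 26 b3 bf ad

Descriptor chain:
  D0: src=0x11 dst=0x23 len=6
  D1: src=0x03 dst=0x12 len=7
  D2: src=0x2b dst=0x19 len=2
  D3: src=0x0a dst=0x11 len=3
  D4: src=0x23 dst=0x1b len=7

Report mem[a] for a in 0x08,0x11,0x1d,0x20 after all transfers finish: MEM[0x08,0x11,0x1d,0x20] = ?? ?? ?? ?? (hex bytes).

[0] 0x11->0x23 len=6 : 3e 86 0e c2 1f 7c
[1] 0x03->0x12 len=7 : f6 c8 65 c8 a6 10 5a
[2] 0x2b->0x19 len=2 : 26 b3
[3] 0x0a->0x11 len=3 : ed 79 ab
[4] 0x23->0x1b len=7 : 3e 86 0e c2 1f 7c 97
query mem[0x08]=0x10, mem[0x11]=0xed, mem[0x1d]=0x0e, mem[0x20]=0x7c

MEM[0x08,0x11,0x1d,0x20] = 10 ed 0e 7c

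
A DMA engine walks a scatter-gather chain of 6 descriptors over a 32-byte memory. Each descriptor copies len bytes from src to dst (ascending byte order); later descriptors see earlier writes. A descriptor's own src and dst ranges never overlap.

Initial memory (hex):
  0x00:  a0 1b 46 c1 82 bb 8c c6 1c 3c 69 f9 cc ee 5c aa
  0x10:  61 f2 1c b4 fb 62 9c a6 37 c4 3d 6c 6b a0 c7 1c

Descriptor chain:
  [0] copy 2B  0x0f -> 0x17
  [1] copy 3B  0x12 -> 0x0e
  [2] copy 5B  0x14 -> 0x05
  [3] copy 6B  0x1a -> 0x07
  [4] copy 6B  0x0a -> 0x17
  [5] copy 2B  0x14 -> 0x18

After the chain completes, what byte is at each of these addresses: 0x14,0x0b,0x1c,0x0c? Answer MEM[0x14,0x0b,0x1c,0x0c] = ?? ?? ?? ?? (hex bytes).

  after D0: wrote 2B at 0x17 = aa61
  after D1: wrote 3B at 0x0e = 1cb4fb
  after D2: wrote 5B at 0x05 = fb629caa61
  after D3: wrote 6B at 0x07 = 3d6c6ba0c71c
  after D4: wrote 6B at 0x17 = a0c71cee1cb4
  after D5: wrote 2B at 0x18 = fb62
query mem[0x14]=0xfb, mem[0x0b]=0xc7, mem[0x1c]=0xb4, mem[0x0c]=0x1c

MEM[0x14,0x0b,0x1c,0x0c] = fb c7 b4 1c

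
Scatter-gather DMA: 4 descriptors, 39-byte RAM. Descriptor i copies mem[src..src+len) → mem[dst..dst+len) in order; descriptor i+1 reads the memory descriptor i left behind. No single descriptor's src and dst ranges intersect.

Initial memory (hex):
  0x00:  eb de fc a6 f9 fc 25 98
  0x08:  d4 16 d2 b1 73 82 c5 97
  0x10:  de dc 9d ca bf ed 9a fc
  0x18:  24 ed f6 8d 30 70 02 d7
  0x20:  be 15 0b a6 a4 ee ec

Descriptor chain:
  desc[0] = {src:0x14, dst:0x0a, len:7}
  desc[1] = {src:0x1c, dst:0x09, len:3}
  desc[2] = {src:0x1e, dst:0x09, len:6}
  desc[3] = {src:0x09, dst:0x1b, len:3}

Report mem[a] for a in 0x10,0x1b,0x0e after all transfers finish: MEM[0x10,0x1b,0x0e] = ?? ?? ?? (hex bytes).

  after D0: wrote 7B at 0x0a = bfed9afc24edf6
  after D1: wrote 3B at 0x09 = 307002
  after D2: wrote 6B at 0x09 = 02d7be150ba6
  after D3: wrote 3B at 0x1b = 02d7be
query mem[0x10]=0xf6, mem[0x1b]=0x02, mem[0x0e]=0xa6

MEM[0x10,0x1b,0x0e] = f6 02 a6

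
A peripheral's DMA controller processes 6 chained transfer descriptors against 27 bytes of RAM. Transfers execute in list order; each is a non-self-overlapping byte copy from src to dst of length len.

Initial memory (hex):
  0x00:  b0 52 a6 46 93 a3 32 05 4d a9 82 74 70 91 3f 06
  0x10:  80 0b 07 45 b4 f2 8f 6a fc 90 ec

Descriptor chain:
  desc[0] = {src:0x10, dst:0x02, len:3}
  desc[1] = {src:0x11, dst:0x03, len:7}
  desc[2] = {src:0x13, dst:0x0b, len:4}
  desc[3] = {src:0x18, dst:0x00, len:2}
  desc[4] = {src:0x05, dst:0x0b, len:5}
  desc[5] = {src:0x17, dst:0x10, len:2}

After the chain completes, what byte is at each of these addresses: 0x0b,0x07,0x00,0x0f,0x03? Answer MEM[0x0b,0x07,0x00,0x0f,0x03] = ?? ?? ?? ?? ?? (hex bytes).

D0: mem[0x02..0x04] <- [80 0b 07]
D1: mem[0x03..0x09] <- [0b 07 45 b4 f2 8f 6a]
D2: mem[0x0b..0x0e] <- [45 b4 f2 8f]
D3: mem[0x00..0x01] <- [fc 90]
D4: mem[0x0b..0x0f] <- [45 b4 f2 8f 6a]
D5: mem[0x10..0x11] <- [6a fc]
query mem[0x0b]=0x45, mem[0x07]=0xf2, mem[0x00]=0xfc, mem[0x0f]=0x6a, mem[0x03]=0x0b

MEM[0x0b,0x07,0x00,0x0f,0x03] = 45 f2 fc 6a 0b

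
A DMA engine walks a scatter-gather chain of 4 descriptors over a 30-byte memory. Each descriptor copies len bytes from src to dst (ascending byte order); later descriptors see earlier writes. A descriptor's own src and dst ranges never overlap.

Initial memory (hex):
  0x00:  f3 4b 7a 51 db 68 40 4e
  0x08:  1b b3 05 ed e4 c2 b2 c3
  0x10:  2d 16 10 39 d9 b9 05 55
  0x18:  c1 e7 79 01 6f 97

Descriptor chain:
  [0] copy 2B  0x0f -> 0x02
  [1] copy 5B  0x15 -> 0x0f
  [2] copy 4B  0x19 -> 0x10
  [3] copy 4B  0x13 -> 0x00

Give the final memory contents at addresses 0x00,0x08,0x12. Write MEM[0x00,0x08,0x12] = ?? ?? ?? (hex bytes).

D0: mem[0x02..0x03] <- [c3 2d]
D1: mem[0x0f..0x13] <- [b9 05 55 c1 e7]
D2: mem[0x10..0x13] <- [e7 79 01 6f]
D3: mem[0x00..0x03] <- [6f d9 b9 05]
query mem[0x00]=0x6f, mem[0x08]=0x1b, mem[0x12]=0x01

MEM[0x00,0x08,0x12] = 6f 1b 01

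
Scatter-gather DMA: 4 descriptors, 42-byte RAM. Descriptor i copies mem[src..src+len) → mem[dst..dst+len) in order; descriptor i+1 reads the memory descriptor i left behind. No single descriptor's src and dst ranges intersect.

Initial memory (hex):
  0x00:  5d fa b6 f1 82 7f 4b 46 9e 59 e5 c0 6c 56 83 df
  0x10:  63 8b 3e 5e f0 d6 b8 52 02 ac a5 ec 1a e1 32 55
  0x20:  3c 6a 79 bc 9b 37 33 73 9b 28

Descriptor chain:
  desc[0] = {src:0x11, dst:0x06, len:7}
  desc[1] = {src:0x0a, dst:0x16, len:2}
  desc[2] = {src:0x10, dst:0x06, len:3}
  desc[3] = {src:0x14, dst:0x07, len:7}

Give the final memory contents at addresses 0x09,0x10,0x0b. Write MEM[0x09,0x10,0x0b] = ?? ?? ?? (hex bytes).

[0] 0x11->0x06 len=7 : 8b 3e 5e f0 d6 b8 52
[1] 0x0a->0x16 len=2 : d6 b8
[2] 0x10->0x06 len=3 : 63 8b 3e
[3] 0x14->0x07 len=7 : f0 d6 d6 b8 02 ac a5
query mem[0x09]=0xd6, mem[0x10]=0x63, mem[0x0b]=0x02

MEM[0x09,0x10,0x0b] = d6 63 02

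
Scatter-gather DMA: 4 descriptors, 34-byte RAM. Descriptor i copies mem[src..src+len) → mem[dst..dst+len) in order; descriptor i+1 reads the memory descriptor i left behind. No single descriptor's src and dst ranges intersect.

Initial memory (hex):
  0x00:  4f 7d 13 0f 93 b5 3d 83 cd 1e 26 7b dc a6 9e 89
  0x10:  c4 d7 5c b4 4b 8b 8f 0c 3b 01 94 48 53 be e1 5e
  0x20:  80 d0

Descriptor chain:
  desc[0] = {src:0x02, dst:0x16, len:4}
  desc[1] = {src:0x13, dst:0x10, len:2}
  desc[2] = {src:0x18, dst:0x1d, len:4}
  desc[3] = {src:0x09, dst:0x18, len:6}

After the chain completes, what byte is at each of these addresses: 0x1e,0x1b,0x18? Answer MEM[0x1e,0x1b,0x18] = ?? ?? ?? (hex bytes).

  after D0: wrote 4B at 0x16 = 130f93b5
  after D1: wrote 2B at 0x10 = b44b
  after D2: wrote 4B at 0x1d = 93b59448
  after D3: wrote 6B at 0x18 = 1e267bdca69e
query mem[0x1e]=0xb5, mem[0x1b]=0xdc, mem[0x18]=0x1e

MEM[0x1e,0x1b,0x18] = b5 dc 1e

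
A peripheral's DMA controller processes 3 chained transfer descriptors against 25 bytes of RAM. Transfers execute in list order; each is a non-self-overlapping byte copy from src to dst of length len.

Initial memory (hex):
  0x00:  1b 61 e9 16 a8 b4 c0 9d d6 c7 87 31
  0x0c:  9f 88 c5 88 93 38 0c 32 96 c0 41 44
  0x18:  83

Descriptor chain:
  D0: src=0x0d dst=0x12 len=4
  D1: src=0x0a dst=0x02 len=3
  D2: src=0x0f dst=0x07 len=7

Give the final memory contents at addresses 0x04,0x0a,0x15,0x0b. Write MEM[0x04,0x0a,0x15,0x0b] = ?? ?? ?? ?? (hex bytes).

MEM[0x04,0x0a,0x15,0x0b] = 9f 88 93 c5

  after D0: wrote 4B at 0x12 = 88c58893
  after D1: wrote 3B at 0x02 = 87319f
  after D2: wrote 7B at 0x07 = 88933888c58893
query mem[0x04]=0x9f, mem[0x0a]=0x88, mem[0x15]=0x93, mem[0x0b]=0xc5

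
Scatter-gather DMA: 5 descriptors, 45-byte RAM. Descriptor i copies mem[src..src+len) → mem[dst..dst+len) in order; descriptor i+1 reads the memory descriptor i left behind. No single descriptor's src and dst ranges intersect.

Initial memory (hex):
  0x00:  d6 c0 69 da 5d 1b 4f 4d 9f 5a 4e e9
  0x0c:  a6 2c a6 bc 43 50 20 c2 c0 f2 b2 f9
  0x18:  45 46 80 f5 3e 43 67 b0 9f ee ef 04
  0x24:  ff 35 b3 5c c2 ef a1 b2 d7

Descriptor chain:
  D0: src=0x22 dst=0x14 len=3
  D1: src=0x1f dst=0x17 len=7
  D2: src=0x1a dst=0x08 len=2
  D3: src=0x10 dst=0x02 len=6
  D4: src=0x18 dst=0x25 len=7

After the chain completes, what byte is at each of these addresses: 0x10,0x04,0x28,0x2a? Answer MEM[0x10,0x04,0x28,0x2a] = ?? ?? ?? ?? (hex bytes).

  after D0: wrote 3B at 0x14 = ef04ff
  after D1: wrote 7B at 0x17 = b09feeef04ff35
  after D2: wrote 2B at 0x08 = ef04
  after D3: wrote 6B at 0x02 = 435020c2ef04
  after D4: wrote 7B at 0x25 = 9feeef04ff3567
query mem[0x10]=0x43, mem[0x04]=0x20, mem[0x28]=0x04, mem[0x2a]=0x35

MEM[0x10,0x04,0x28,0x2a] = 43 20 04 35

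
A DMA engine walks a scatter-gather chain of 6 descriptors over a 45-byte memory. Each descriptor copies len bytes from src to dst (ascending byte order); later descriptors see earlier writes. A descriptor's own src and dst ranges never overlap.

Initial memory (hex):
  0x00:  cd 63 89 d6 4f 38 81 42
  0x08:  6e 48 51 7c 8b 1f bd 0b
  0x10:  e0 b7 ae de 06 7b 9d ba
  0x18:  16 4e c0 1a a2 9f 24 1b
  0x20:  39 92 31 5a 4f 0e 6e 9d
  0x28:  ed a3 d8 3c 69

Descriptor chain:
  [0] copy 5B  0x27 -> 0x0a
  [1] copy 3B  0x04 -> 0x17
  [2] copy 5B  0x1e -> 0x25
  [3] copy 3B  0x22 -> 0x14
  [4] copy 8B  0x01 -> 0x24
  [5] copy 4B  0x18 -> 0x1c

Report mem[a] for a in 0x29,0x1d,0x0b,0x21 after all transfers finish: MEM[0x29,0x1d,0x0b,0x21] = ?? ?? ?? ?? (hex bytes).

[0] 0x27->0x0a len=5 : 9d ed a3 d8 3c
[1] 0x04->0x17 len=3 : 4f 38 81
[2] 0x1e->0x25 len=5 : 24 1b 39 92 31
[3] 0x22->0x14 len=3 : 31 5a 4f
[4] 0x01->0x24 len=8 : 63 89 d6 4f 38 81 42 6e
[5] 0x18->0x1c len=4 : 38 81 c0 1a
query mem[0x29]=0x81, mem[0x1d]=0x81, mem[0x0b]=0xed, mem[0x21]=0x92

MEM[0x29,0x1d,0x0b,0x21] = 81 81 ed 92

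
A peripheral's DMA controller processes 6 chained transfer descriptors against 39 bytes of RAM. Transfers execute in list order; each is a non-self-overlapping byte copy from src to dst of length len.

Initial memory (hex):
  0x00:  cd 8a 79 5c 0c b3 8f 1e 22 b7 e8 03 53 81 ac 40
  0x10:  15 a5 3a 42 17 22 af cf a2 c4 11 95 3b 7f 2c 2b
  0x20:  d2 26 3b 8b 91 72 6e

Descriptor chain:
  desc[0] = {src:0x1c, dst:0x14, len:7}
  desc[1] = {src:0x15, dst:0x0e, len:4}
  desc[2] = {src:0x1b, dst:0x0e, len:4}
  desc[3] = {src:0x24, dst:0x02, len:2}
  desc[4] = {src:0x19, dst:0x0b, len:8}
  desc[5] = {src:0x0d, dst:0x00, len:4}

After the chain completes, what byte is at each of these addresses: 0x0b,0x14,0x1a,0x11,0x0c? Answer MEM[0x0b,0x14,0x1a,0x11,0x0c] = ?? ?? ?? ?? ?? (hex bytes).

[0] 0x1c->0x14 len=7 : 3b 7f 2c 2b d2 26 3b
[1] 0x15->0x0e len=4 : 7f 2c 2b d2
[2] 0x1b->0x0e len=4 : 95 3b 7f 2c
[3] 0x24->0x02 len=2 : 91 72
[4] 0x19->0x0b len=8 : 26 3b 95 3b 7f 2c 2b d2
[5] 0x0d->0x00 len=4 : 95 3b 7f 2c
query mem[0x0b]=0x26, mem[0x14]=0x3b, mem[0x1a]=0x3b, mem[0x11]=0x2b, mem[0x0c]=0x3b

MEM[0x0b,0x14,0x1a,0x11,0x0c] = 26 3b 3b 2b 3b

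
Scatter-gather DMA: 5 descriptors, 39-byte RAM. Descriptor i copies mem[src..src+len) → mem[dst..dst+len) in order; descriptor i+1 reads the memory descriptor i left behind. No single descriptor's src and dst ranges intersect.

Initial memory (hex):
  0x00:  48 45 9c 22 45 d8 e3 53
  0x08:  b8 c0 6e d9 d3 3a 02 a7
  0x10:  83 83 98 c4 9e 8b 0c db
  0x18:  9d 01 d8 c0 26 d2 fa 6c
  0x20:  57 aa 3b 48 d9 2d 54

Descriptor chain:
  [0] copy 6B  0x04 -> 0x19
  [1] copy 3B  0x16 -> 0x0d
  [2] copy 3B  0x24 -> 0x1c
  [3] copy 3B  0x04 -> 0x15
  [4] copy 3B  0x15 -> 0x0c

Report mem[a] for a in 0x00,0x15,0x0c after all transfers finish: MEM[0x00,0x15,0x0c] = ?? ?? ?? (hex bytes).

MEM[0x00,0x15,0x0c] = 48 45 45

  after D0: wrote 6B at 0x19 = 45d8e353b8c0
  after D1: wrote 3B at 0x0d = 0cdb9d
  after D2: wrote 3B at 0x1c = d92d54
  after D3: wrote 3B at 0x15 = 45d8e3
  after D4: wrote 3B at 0x0c = 45d8e3
query mem[0x00]=0x48, mem[0x15]=0x45, mem[0x0c]=0x45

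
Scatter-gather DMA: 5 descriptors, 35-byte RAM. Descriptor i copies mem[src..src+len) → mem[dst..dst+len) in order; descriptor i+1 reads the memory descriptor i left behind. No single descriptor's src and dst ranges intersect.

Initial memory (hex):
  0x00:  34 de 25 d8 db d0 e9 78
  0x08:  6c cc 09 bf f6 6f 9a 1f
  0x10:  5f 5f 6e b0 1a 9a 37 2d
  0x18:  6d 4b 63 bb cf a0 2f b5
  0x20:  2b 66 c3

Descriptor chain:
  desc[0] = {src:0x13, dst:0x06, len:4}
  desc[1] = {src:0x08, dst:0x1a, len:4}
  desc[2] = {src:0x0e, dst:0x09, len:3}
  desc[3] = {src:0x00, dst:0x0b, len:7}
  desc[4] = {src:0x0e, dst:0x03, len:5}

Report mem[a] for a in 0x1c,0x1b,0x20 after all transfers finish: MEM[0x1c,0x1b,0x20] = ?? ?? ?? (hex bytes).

MEM[0x1c,0x1b,0x20] = 09 37 2b

[0] 0x13->0x06 len=4 : b0 1a 9a 37
[1] 0x08->0x1a len=4 : 9a 37 09 bf
[2] 0x0e->0x09 len=3 : 9a 1f 5f
[3] 0x00->0x0b len=7 : 34 de 25 d8 db d0 b0
[4] 0x0e->0x03 len=5 : d8 db d0 b0 6e
query mem[0x1c]=0x09, mem[0x1b]=0x37, mem[0x20]=0x2b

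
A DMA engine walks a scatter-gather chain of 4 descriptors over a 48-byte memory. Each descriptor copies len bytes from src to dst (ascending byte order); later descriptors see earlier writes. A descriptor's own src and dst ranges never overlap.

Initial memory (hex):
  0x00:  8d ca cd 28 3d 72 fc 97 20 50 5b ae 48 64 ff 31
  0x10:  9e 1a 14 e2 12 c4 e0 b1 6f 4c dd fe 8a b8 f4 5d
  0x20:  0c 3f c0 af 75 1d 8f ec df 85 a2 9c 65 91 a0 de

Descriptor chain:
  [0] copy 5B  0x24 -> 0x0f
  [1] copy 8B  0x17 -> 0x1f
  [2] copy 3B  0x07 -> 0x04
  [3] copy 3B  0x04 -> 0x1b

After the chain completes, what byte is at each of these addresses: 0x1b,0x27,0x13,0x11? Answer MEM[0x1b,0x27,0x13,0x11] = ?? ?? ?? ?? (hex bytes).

MEM[0x1b,0x27,0x13,0x11] = 97 ec df 8f

  after D0: wrote 5B at 0x0f = 751d8fecdf
  after D1: wrote 8B at 0x1f = b16f4cddfe8ab8f4
  after D2: wrote 3B at 0x04 = 972050
  after D3: wrote 3B at 0x1b = 972050
query mem[0x1b]=0x97, mem[0x27]=0xec, mem[0x13]=0xdf, mem[0x11]=0x8f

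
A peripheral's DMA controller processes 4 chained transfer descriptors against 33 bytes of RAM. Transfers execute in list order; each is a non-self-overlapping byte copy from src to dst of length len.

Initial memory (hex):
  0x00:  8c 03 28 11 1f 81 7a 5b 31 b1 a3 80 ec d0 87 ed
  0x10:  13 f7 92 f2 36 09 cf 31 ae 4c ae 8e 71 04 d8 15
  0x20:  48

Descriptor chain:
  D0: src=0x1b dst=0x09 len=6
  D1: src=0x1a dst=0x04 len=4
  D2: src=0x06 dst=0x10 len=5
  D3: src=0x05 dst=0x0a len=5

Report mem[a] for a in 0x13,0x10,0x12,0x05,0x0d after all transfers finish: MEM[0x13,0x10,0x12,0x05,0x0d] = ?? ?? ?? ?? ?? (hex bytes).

D0: mem[0x09..0x0e] <- [8e 71 04 d8 15 48]
D1: mem[0x04..0x07] <- [ae 8e 71 04]
D2: mem[0x10..0x14] <- [71 04 31 8e 71]
D3: mem[0x0a..0x0e] <- [8e 71 04 31 8e]
query mem[0x13]=0x8e, mem[0x10]=0x71, mem[0x12]=0x31, mem[0x05]=0x8e, mem[0x0d]=0x31

MEM[0x13,0x10,0x12,0x05,0x0d] = 8e 71 31 8e 31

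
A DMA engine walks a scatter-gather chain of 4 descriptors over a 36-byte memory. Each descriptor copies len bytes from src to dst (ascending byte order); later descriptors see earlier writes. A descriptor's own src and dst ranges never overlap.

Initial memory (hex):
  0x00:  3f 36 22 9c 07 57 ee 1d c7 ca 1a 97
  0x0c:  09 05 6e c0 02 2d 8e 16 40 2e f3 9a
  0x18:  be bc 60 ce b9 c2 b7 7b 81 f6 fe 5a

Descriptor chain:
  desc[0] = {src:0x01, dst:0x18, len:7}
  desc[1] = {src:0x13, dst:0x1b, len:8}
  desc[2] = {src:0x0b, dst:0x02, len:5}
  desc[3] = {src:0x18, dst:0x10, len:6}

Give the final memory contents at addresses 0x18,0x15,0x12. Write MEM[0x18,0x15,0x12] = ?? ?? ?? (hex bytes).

D0: mem[0x18..0x1e] <- [36 22 9c 07 57 ee 1d]
D1: mem[0x1b..0x22] <- [16 40 2e f3 9a 36 22 9c]
D2: mem[0x02..0x06] <- [97 09 05 6e c0]
D3: mem[0x10..0x15] <- [36 22 9c 16 40 2e]
query mem[0x18]=0x36, mem[0x15]=0x2e, mem[0x12]=0x9c

MEM[0x18,0x15,0x12] = 36 2e 9c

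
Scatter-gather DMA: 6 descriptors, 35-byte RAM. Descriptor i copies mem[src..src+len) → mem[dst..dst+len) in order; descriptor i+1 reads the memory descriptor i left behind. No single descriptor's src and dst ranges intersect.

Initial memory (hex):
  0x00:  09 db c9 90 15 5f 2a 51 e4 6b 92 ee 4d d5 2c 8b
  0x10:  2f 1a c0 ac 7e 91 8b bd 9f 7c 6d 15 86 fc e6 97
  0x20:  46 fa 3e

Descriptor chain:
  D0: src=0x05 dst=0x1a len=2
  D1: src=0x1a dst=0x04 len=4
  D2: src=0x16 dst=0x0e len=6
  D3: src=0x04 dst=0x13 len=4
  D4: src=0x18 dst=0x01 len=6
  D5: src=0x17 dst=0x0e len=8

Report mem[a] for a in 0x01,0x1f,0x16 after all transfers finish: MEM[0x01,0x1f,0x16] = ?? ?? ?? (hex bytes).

MEM[0x01,0x1f,0x16] = 9f 97 fc

#0 dst[0x1a+2] := {0x5f,0x2a}
#1 dst[0x04+4] := {0x5f,0x2a,0x86,0xfc}
#2 dst[0x0e+6] := {0x8b,0xbd,0x9f,0x7c,0x5f,0x2a}
#3 dst[0x13+4] := {0x5f,0x2a,0x86,0xfc}
#4 dst[0x01+6] := {0x9f,0x7c,0x5f,0x2a,0x86,0xfc}
#5 dst[0x0e+8] := {0xbd,0x9f,0x7c,0x5f,0x2a,0x86,0xfc,0xe6}
query mem[0x01]=0x9f, mem[0x1f]=0x97, mem[0x16]=0xfc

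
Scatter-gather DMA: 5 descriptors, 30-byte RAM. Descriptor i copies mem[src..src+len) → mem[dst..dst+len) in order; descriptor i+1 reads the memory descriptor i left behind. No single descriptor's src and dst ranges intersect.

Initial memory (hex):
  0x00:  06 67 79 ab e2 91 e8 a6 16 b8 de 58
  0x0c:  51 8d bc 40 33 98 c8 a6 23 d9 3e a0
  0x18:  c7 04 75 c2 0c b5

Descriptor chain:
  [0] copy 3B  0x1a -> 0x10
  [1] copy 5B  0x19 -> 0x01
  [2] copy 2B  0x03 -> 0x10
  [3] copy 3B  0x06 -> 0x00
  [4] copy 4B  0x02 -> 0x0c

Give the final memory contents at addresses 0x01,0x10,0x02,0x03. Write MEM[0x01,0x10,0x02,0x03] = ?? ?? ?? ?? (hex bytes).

  after D0: wrote 3B at 0x10 = 75c20c
  after D1: wrote 5B at 0x01 = 0475c20cb5
  after D2: wrote 2B at 0x10 = c20c
  after D3: wrote 3B at 0x00 = e8a616
  after D4: wrote 4B at 0x0c = 16c20cb5
query mem[0x01]=0xa6, mem[0x10]=0xc2, mem[0x02]=0x16, mem[0x03]=0xc2

MEM[0x01,0x10,0x02,0x03] = a6 c2 16 c2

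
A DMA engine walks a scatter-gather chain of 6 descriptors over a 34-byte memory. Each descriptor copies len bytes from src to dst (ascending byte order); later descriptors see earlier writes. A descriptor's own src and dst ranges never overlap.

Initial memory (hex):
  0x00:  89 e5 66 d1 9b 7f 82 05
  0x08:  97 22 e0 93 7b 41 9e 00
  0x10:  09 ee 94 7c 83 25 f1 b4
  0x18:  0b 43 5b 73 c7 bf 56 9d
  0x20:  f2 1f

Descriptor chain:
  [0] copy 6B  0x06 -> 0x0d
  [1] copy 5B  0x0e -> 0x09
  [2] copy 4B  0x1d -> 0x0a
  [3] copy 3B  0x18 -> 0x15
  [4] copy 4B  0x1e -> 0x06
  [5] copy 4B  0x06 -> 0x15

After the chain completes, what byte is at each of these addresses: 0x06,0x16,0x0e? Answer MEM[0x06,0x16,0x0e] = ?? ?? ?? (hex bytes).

[0] 0x06->0x0d len=6 : 82 05 97 22 e0 93
[1] 0x0e->0x09 len=5 : 05 97 22 e0 93
[2] 0x1d->0x0a len=4 : bf 56 9d f2
[3] 0x18->0x15 len=3 : 0b 43 5b
[4] 0x1e->0x06 len=4 : 56 9d f2 1f
[5] 0x06->0x15 len=4 : 56 9d f2 1f
query mem[0x06]=0x56, mem[0x16]=0x9d, mem[0x0e]=0x05

MEM[0x06,0x16,0x0e] = 56 9d 05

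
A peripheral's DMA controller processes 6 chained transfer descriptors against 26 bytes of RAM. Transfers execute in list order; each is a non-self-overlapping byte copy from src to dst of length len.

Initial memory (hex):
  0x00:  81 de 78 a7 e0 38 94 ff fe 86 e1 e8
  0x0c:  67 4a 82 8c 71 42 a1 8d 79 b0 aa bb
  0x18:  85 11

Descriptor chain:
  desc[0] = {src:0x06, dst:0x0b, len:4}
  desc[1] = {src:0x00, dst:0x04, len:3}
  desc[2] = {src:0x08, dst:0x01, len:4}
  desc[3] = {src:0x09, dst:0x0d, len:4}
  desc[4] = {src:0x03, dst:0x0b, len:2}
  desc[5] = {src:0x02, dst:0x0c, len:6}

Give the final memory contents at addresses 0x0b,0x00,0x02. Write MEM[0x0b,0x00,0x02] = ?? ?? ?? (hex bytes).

MEM[0x0b,0x00,0x02] = e1 81 86

[0] 0x06->0x0b len=4 : 94 ff fe 86
[1] 0x00->0x04 len=3 : 81 de 78
[2] 0x08->0x01 len=4 : fe 86 e1 94
[3] 0x09->0x0d len=4 : 86 e1 94 ff
[4] 0x03->0x0b len=2 : e1 94
[5] 0x02->0x0c len=6 : 86 e1 94 de 78 ff
query mem[0x0b]=0xe1, mem[0x00]=0x81, mem[0x02]=0x86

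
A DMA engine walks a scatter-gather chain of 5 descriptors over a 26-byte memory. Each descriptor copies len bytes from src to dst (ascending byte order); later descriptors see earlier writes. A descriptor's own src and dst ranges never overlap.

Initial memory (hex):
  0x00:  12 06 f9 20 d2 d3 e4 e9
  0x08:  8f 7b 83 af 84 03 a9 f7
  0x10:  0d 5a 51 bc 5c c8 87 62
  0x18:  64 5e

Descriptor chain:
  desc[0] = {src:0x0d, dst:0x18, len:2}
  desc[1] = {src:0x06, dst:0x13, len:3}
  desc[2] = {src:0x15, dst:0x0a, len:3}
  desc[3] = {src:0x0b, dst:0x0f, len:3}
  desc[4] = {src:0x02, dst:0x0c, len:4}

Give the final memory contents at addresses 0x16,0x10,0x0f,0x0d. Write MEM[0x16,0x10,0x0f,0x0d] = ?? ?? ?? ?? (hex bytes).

MEM[0x16,0x10,0x0f,0x0d] = 87 62 d3 20

D0: mem[0x18..0x19] <- [03 a9]
D1: mem[0x13..0x15] <- [e4 e9 8f]
D2: mem[0x0a..0x0c] <- [8f 87 62]
D3: mem[0x0f..0x11] <- [87 62 03]
D4: mem[0x0c..0x0f] <- [f9 20 d2 d3]
query mem[0x16]=0x87, mem[0x10]=0x62, mem[0x0f]=0xd3, mem[0x0d]=0x20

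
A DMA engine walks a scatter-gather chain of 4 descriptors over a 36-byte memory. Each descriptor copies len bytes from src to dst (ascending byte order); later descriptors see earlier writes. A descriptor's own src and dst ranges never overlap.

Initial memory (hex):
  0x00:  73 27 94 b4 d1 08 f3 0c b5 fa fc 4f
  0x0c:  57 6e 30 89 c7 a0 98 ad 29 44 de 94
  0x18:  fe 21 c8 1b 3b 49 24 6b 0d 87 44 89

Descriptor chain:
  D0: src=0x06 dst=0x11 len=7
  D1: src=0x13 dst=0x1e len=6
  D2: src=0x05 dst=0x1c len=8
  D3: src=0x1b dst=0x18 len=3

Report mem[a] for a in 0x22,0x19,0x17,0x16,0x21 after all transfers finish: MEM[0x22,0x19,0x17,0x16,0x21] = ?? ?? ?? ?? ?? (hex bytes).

MEM[0x22,0x19,0x17,0x16,0x21] = 4f 08 57 4f fc

#0 dst[0x11+7] := {0xf3,0x0c,0xb5,0xfa,0xfc,0x4f,0x57}
#1 dst[0x1e+6] := {0xb5,0xfa,0xfc,0x4f,0x57,0xfe}
#2 dst[0x1c+8] := {0x08,0xf3,0x0c,0xb5,0xfa,0xfc,0x4f,0x57}
#3 dst[0x18+3] := {0x1b,0x08,0xf3}
query mem[0x22]=0x4f, mem[0x19]=0x08, mem[0x17]=0x57, mem[0x16]=0x4f, mem[0x21]=0xfc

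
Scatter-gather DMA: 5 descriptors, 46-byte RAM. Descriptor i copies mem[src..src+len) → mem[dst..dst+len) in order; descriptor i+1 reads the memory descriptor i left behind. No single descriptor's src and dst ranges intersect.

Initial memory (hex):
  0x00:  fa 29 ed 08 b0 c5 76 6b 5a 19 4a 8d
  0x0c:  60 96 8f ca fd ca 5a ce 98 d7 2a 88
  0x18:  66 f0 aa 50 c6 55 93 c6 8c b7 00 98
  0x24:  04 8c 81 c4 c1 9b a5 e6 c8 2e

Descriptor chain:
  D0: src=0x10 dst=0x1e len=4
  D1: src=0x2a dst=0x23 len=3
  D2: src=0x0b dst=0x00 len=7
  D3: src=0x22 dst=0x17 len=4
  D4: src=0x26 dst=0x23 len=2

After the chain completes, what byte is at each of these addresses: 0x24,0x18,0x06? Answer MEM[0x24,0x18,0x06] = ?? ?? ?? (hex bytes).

MEM[0x24,0x18,0x06] = c4 a5 ca

D0: mem[0x1e..0x21] <- [fd ca 5a ce]
D1: mem[0x23..0x25] <- [a5 e6 c8]
D2: mem[0x00..0x06] <- [8d 60 96 8f ca fd ca]
D3: mem[0x17..0x1a] <- [00 a5 e6 c8]
D4: mem[0x23..0x24] <- [81 c4]
query mem[0x24]=0xc4, mem[0x18]=0xa5, mem[0x06]=0xca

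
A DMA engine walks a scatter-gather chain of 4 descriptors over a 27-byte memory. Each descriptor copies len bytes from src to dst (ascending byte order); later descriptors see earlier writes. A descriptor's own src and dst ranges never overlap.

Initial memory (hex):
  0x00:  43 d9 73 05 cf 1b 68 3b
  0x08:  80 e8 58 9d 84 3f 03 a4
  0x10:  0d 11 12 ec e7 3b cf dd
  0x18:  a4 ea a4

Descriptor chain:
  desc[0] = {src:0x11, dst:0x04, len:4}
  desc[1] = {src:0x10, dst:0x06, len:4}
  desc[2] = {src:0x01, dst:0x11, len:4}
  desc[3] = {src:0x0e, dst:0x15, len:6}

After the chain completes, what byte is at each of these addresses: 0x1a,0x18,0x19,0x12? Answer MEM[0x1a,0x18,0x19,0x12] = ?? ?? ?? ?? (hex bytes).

MEM[0x1a,0x18,0x19,0x12] = 05 d9 73 73

[0] 0x11->0x04 len=4 : 11 12 ec e7
[1] 0x10->0x06 len=4 : 0d 11 12 ec
[2] 0x01->0x11 len=4 : d9 73 05 11
[3] 0x0e->0x15 len=6 : 03 a4 0d d9 73 05
query mem[0x1a]=0x05, mem[0x18]=0xd9, mem[0x19]=0x73, mem[0x12]=0x73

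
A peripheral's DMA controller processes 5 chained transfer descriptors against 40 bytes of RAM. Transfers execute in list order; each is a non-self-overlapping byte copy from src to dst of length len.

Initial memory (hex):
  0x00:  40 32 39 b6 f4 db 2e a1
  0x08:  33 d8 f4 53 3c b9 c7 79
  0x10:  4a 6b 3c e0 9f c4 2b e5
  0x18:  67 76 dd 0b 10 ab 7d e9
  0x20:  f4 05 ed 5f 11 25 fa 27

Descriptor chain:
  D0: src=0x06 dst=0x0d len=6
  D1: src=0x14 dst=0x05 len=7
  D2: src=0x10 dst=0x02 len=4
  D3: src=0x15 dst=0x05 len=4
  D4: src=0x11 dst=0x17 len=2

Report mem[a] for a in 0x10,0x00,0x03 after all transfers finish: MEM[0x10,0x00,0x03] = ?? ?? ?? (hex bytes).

MEM[0x10,0x00,0x03] = d8 40 f4

D0: mem[0x0d..0x12] <- [2e a1 33 d8 f4 53]
D1: mem[0x05..0x0b] <- [9f c4 2b e5 67 76 dd]
D2: mem[0x02..0x05] <- [d8 f4 53 e0]
D3: mem[0x05..0x08] <- [c4 2b e5 67]
D4: mem[0x17..0x18] <- [f4 53]
query mem[0x10]=0xd8, mem[0x00]=0x40, mem[0x03]=0xf4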